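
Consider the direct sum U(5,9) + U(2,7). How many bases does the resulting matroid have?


Bases of a direct sum M1 + M2: |B| = |B(M1)| * |B(M2)|.
|B(U(5,9))| = C(9,5) = 126.
|B(U(2,7))| = C(7,2) = 21.
Total bases = 126 * 21 = 2646.

2646


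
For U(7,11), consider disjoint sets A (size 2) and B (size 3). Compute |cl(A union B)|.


|A union B| = 2 + 3 = 5 (disjoint).
In U(7,11), cl(S) = S if |S| < 7, else cl(S) = E.
Since 5 < 7, cl(A union B) = A union B.
|cl(A union B)| = 5.

5


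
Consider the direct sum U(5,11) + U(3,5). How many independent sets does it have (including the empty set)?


For a direct sum, |I(M1+M2)| = |I(M1)| * |I(M2)|.
|I(U(5,11))| = sum C(11,k) for k=0..5 = 1024.
|I(U(3,5))| = sum C(5,k) for k=0..3 = 26.
Total = 1024 * 26 = 26624.

26624


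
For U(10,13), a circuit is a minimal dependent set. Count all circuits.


In U(10,13), circuits are the (11)-element subsets.
Any set of 11 elements is dependent, and removing any one element gives
an independent set of size 10, so it is a minimal dependent set.
Number of circuits = (13 choose 11) = 78.

78


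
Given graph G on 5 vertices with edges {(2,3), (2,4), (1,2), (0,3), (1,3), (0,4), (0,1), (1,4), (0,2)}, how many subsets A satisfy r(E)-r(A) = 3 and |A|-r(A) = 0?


R(x,y) = sum over A in 2^E of x^(r(E)-r(A)) * y^(|A|-r(A)).
G has 5 vertices, 9 edges. r(E) = 4.
Enumerate all 2^9 = 512 subsets.
Count subsets with r(E)-r(A)=3 and |A|-r(A)=0: 9.

9


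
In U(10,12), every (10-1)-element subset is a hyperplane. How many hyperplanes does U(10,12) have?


Hyperplanes of U(10,12) are flats of rank 9.
In a uniform matroid, these are exactly the (9)-element subsets.
Count = (12 choose 9) = 220.

220


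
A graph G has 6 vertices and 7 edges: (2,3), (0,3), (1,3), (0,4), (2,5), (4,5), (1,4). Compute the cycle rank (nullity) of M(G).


Cycle rank (nullity) = |E| - r(M) = |E| - (|V| - c).
|E| = 7, |V| = 6, c = 1.
Nullity = 7 - (6 - 1) = 7 - 5 = 2.

2


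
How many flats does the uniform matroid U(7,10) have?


Flats of U(7,10): every subset of size < 7 is a flat, plus E itself.
Count = C(10,0) + C(10,1) + C(10,2) + C(10,3) + C(10,4) + C(10,5) + C(10,6) + 1
     = 1 + 10 + 45 + 120 + 210 + 252 + 210 + 1
     = 849.

849


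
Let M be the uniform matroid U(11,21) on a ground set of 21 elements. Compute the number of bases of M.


Bases of U(11,21) are all 11-element subsets of the 21-element ground set.
Number of bases = C(21,11).
(21 choose 11) = 352716.

352716


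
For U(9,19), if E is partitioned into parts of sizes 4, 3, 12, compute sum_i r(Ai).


r(Ai) = min(|Ai|, 9) for each part.
Sum = min(4,9) + min(3,9) + min(12,9)
    = 4 + 3 + 9
    = 16.

16


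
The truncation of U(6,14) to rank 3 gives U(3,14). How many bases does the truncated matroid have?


Truncating U(6,14) to rank 3 gives U(3,14).
Bases of U(3,14) are all 3-element subsets of 14 elements.
Number of bases = C(14,3) = (14 * 13 * 12) / (1 * 2 * 3) = 364.

364


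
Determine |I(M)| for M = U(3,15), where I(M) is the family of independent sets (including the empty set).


Independent sets of U(3,15) are all subsets of size <= 3.
Count = C(15,0) + C(15,1) + C(15,2) + C(15,3)
     = 1 + 15 + 105 + 455
     = 576.

576


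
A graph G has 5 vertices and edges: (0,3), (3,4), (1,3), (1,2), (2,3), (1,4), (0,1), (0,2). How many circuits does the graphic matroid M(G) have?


A circuit in a graphic matroid = edge set of a simple cycle.
G has 5 vertices and 8 edges.
Enumerating all minimal edge subsets forming cycles...
Total circuits found: 12.

12


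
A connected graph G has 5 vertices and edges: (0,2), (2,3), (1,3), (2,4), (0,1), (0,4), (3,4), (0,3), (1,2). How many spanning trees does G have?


By Kirchhoff's matrix tree theorem, the number of spanning trees equals
the determinant of any cofactor of the Laplacian matrix L.
G has 5 vertices and 9 edges.
Computing the (4 x 4) cofactor determinant gives 75.

75


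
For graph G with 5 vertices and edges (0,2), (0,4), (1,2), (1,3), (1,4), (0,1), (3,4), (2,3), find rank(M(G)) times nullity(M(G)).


r(M) = |V| - c = 5 - 1 = 4.
nullity = |E| - r(M) = 8 - 4 = 4.
Product = 4 * 4 = 16.

16


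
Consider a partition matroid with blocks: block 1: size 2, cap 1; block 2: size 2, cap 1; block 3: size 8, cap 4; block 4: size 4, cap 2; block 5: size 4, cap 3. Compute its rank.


Rank of a partition matroid = sum of min(|Si|, ci) for each block.
= min(2,1) + min(2,1) + min(8,4) + min(4,2) + min(4,3)
= 1 + 1 + 4 + 2 + 3
= 11.

11


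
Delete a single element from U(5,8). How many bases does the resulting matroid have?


Deleting e from U(5,8) gives U(5,7) since n > r.
Bases of U(5,7) = C(7,5) = 7! / (5! * 2!) = 21.

21


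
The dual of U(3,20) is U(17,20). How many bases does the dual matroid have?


The dual of U(r,n) is U(n-r, n) = U(17,20).
Bases of U(17,20) are all (17)-element subsets.
|B(M*)| = (20 choose 17) = 1140.

1140


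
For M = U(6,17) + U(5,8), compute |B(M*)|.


(M1+M2)* = M1* + M2*.
M1* = U(11,17), bases: C(17,11) = 12376.
M2* = U(3,8), bases: C(8,3) = 56.
|B(M*)| = 12376 * 56 = 693056.

693056


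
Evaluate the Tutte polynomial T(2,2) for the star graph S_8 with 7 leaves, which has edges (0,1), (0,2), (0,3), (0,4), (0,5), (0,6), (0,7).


A star on 8 vertices is a tree with 7 edges.
T(x,y) = x^(7) for any tree.
T(2,2) = 2^7 = 128.

128


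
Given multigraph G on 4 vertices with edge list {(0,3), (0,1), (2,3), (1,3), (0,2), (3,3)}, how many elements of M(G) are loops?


In a graphic matroid, a loop is a self-loop edge (u,u) with rank 0.
Examining all 6 edges for self-loops...
Self-loops found: (3,3)
Number of loops = 1.

1


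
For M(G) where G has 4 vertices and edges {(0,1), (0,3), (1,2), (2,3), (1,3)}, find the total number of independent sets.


An independent set in a graphic matroid is an acyclic edge subset.
G has 4 vertices and 5 edges.
Enumerate all 2^5 = 32 subsets, checking for acyclicity.
Total independent sets = 24.

24


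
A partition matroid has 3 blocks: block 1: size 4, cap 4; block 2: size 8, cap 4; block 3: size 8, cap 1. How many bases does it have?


A basis picks exactly ci elements from block i.
Number of bases = product of C(|Si|, ci).
= C(4,4) * C(8,4) * C(8,1)
= 1 * 70 * 8
= 560.

560


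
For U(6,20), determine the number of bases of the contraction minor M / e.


Contracting e from U(6,20) gives U(5,19).
Bases of U(5,19) = (19 choose 5) = 11628.

11628


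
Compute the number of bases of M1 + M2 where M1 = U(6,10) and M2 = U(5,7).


Bases of a direct sum M1 + M2: |B| = |B(M1)| * |B(M2)|.
|B(U(6,10))| = C(10,6) = 210.
|B(U(5,7))| = C(7,5) = 21.
Total bases = 210 * 21 = 4410.

4410


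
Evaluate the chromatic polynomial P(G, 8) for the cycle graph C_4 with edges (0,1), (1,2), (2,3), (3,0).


P(C_4, k) = (k-1)^4 + (-1)^4*(k-1).
P(8) = (7)^4 + 7
= 2401 + 7 = 2408.

2408


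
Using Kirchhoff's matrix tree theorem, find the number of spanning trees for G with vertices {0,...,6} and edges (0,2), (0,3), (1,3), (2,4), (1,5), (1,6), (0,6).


By Kirchhoff's matrix tree theorem, the number of spanning trees equals
the determinant of any cofactor of the Laplacian matrix L.
G has 7 vertices and 7 edges.
Computing the (6 x 6) cofactor determinant gives 4.

4


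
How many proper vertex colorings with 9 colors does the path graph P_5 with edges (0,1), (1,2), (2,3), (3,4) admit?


P(P_5, k) = k * (k-1)^(4).
P(9) = 9 * 8^4 = 9 * 4096 = 36864.

36864


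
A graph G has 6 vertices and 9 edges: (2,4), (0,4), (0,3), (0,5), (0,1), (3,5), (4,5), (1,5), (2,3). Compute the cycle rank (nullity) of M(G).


Cycle rank (nullity) = |E| - r(M) = |E| - (|V| - c).
|E| = 9, |V| = 6, c = 1.
Nullity = 9 - (6 - 1) = 9 - 5 = 4.

4


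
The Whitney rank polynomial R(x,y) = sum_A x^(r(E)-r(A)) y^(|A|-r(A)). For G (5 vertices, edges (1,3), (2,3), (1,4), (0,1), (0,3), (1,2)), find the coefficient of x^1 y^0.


R(x,y) = sum over A in 2^E of x^(r(E)-r(A)) * y^(|A|-r(A)).
G has 5 vertices, 6 edges. r(E) = 4.
Enumerate all 2^6 = 64 subsets.
Count subsets with r(E)-r(A)=1 and |A|-r(A)=0: 18.

18


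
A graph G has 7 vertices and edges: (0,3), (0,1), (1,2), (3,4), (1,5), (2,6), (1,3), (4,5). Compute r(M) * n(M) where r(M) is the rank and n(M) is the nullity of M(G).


r(M) = |V| - c = 7 - 1 = 6.
nullity = |E| - r(M) = 8 - 6 = 2.
Product = 6 * 2 = 12.

12


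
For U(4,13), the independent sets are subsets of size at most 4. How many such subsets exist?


Independent sets of U(4,13) are all subsets of size <= 4.
Count = C(13,0) + C(13,1) + C(13,2) + C(13,3) + C(13,4)
     = 1 + 13 + 78 + 286 + 715
     = 1093.

1093


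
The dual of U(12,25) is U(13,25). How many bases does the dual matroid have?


The dual of U(r,n) is U(n-r, n) = U(13,25).
Bases of U(13,25) are all (13)-element subsets.
|B(M*)| = C(25,13) = 5200300.

5200300


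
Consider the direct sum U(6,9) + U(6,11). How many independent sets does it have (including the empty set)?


For a direct sum, |I(M1+M2)| = |I(M1)| * |I(M2)|.
|I(U(6,9))| = sum C(9,k) for k=0..6 = 466.
|I(U(6,11))| = sum C(11,k) for k=0..6 = 1486.
Total = 466 * 1486 = 692476.

692476


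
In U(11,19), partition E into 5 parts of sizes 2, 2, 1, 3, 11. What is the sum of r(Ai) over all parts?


r(Ai) = min(|Ai|, 11) for each part.
Sum = min(2,11) + min(2,11) + min(1,11) + min(3,11) + min(11,11)
    = 2 + 2 + 1 + 3 + 11
    = 19.

19


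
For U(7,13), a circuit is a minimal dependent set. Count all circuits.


In U(7,13), circuits are the (8)-element subsets.
Any set of 8 elements is dependent, and removing any one element gives
an independent set of size 7, so it is a minimal dependent set.
Number of circuits = C(13,8) = 13! / (8! * 5!) = 1287.

1287


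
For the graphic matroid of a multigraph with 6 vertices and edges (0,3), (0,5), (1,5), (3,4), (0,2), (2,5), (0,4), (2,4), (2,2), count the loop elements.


In a graphic matroid, a loop is a self-loop edge (u,u) with rank 0.
Examining all 9 edges for self-loops...
Self-loops found: (2,2)
Number of loops = 1.

1


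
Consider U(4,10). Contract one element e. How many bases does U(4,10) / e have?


Contracting e from U(4,10) gives U(3,9).
Bases of U(3,9) = C(9,3) = 9! / (3! * 6!) = 84.

84


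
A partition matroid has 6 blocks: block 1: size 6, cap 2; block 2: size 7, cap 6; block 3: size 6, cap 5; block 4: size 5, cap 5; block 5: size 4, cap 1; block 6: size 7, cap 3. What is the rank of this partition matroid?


Rank of a partition matroid = sum of min(|Si|, ci) for each block.
= min(6,2) + min(7,6) + min(6,5) + min(5,5) + min(4,1) + min(7,3)
= 2 + 6 + 5 + 5 + 1 + 3
= 22.

22


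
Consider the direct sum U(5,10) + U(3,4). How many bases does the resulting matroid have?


Bases of a direct sum M1 + M2: |B| = |B(M1)| * |B(M2)|.
|B(U(5,10))| = C(10,5) = 252.
|B(U(3,4))| = C(4,3) = 4.
Total bases = 252 * 4 = 1008.

1008


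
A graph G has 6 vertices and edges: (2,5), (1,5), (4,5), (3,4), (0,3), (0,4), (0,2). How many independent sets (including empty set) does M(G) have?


An independent set in a graphic matroid is an acyclic edge subset.
G has 6 vertices and 7 edges.
Enumerate all 2^7 = 128 subsets, checking for acyclicity.
Total independent sets = 104.

104


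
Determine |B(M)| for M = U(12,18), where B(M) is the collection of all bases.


Bases of U(12,18) are all 12-element subsets of the 18-element ground set.
Number of bases = C(18,12).
(18 choose 12) = 18564.

18564


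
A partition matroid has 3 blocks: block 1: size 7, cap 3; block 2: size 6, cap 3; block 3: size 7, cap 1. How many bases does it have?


A basis picks exactly ci elements from block i.
Number of bases = product of C(|Si|, ci).
= C(7,3) * C(6,3) * C(7,1)
= 35 * 20 * 7
= 4900.

4900


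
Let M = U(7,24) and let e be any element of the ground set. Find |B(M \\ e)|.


Deleting e from U(7,24) gives U(7,23) since n > r.
Bases of U(7,23) = C(23,7) = 245157.

245157


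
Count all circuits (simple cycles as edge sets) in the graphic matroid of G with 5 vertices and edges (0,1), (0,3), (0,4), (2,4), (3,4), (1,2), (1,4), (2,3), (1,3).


A circuit in a graphic matroid = edge set of a simple cycle.
G has 5 vertices and 9 edges.
Enumerating all minimal edge subsets forming cycles...
Total circuits found: 22.

22


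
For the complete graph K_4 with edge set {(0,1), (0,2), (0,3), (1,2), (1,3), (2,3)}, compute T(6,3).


T(K_4; x,y) = x^3 + 3x^2 + 4xy + 2x + y^3 + 3y^2 + 2y.
Substituting x=6, y=3:
= 216 + 108 + 72 + 12 + 27 + 27 + 6
= 468.

468


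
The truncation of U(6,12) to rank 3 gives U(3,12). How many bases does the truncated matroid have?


Truncating U(6,12) to rank 3 gives U(3,12).
Bases of U(3,12) are all 3-element subsets of 12 elements.
Number of bases = C(12,3) = 12! / (3! * 9!) = 220.

220


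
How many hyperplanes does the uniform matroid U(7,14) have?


Hyperplanes of U(7,14) are flats of rank 6.
In a uniform matroid, these are exactly the (6)-element subsets.
Count = C(14,6) = 3003.

3003


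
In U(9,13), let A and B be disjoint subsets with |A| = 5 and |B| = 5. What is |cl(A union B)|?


|A union B| = 5 + 5 = 10 (disjoint).
In U(9,13), cl(S) = S if |S| < 9, else cl(S) = E.
Since 10 >= 9, cl(A union B) = E.
|cl(A union B)| = 13.

13


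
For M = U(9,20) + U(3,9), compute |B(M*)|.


(M1+M2)* = M1* + M2*.
M1* = U(11,20), bases: C(20,11) = 167960.
M2* = U(6,9), bases: C(9,6) = 84.
|B(M*)| = 167960 * 84 = 14108640.

14108640


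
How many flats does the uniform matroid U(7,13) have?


Flats of U(7,13): every subset of size < 7 is a flat, plus E itself.
Count = C(13,0) + C(13,1) + C(13,2) + C(13,3) + C(13,4) + C(13,5) + C(13,6) + 1
     = 1 + 13 + 78 + 286 + 715 + 1287 + 1716 + 1
     = 4097.

4097


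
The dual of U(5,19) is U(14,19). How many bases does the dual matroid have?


The dual of U(r,n) is U(n-r, n) = U(14,19).
Bases of U(14,19) are all (14)-element subsets.
|B(M*)| = C(19,14) = 19! / (14! * 5!) = 11628.

11628


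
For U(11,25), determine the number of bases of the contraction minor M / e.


Contracting e from U(11,25) gives U(10,24).
Bases of U(10,24) = C(24,10) = 24! / (10! * 14!) = 1961256.

1961256


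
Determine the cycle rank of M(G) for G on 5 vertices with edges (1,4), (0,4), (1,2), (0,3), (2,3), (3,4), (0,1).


Cycle rank (nullity) = |E| - r(M) = |E| - (|V| - c).
|E| = 7, |V| = 5, c = 1.
Nullity = 7 - (5 - 1) = 7 - 4 = 3.

3


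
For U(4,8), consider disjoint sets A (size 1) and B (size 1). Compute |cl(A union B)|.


|A union B| = 1 + 1 = 2 (disjoint).
In U(4,8), cl(S) = S if |S| < 4, else cl(S) = E.
Since 2 < 4, cl(A union B) = A union B.
|cl(A union B)| = 2.

2


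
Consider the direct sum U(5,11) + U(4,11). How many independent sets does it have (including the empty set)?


For a direct sum, |I(M1+M2)| = |I(M1)| * |I(M2)|.
|I(U(5,11))| = sum C(11,k) for k=0..5 = 1024.
|I(U(4,11))| = sum C(11,k) for k=0..4 = 562.
Total = 1024 * 562 = 575488.

575488


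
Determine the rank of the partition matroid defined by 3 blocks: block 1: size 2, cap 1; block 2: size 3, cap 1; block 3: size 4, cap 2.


Rank of a partition matroid = sum of min(|Si|, ci) for each block.
= min(2,1) + min(3,1) + min(4,2)
= 1 + 1 + 2
= 4.

4


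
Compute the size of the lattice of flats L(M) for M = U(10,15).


Flats of U(10,15): every subset of size < 10 is a flat, plus E itself.
Count = C(15,0) + C(15,1) + C(15,2) + C(15,3) + C(15,4) + C(15,5) + C(15,6) + C(15,7) + C(15,8) + C(15,9) + 1
     = 1 + 15 + 105 + 455 + 1365 + 3003 + 5005 + 6435 + 6435 + 5005 + 1
     = 27825.

27825


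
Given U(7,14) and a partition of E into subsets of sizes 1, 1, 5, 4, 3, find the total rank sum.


r(Ai) = min(|Ai|, 7) for each part.
Sum = min(1,7) + min(1,7) + min(5,7) + min(4,7) + min(3,7)
    = 1 + 1 + 5 + 4 + 3
    = 14.

14


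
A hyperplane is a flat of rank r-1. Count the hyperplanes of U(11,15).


Hyperplanes of U(11,15) are flats of rank 10.
In a uniform matroid, these are exactly the (10)-element subsets.
Count = C(15,10) = 3003.

3003


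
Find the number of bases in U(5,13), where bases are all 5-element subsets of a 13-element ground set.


Bases of U(5,13) are all 5-element subsets of the 13-element ground set.
Number of bases = C(13,5).
(13 choose 5) = 1287.

1287


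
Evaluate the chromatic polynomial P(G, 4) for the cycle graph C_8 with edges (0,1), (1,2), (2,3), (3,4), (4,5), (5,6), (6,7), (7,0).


P(C_8, k) = (k-1)^8 + (-1)^8*(k-1).
P(4) = (3)^8 + 3
= 6561 + 3 = 6564.

6564


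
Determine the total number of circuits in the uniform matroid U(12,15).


In U(12,15), circuits are the (13)-element subsets.
Any set of 13 elements is dependent, and removing any one element gives
an independent set of size 12, so it is a minimal dependent set.
Number of circuits = C(15,13) = 105.

105


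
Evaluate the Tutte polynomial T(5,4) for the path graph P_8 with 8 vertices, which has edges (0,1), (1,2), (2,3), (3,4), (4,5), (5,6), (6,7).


A path on 8 vertices is a tree with 7 edges.
T(x,y) = x^(7) for any tree.
T(5,4) = 5^7 = 78125.

78125


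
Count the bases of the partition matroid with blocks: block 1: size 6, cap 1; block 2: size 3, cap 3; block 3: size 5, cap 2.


A basis picks exactly ci elements from block i.
Number of bases = product of C(|Si|, ci).
= C(6,1) * C(3,3) * C(5,2)
= 6 * 1 * 10
= 60.

60


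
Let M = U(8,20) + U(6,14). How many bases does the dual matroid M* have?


(M1+M2)* = M1* + M2*.
M1* = U(12,20), bases: C(20,12) = 125970.
M2* = U(8,14), bases: C(14,8) = 3003.
|B(M*)| = 125970 * 3003 = 378287910.

378287910


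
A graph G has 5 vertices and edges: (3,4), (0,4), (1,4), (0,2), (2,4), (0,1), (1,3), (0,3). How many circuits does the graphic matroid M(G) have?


A circuit in a graphic matroid = edge set of a simple cycle.
G has 5 vertices and 8 edges.
Enumerating all minimal edge subsets forming cycles...
Total circuits found: 12.

12


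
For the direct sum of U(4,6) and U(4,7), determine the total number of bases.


Bases of a direct sum M1 + M2: |B| = |B(M1)| * |B(M2)|.
|B(U(4,6))| = C(6,4) = 15.
|B(U(4,7))| = C(7,4) = 35.
Total bases = 15 * 35 = 525.

525


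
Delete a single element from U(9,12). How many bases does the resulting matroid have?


Deleting e from U(9,12) gives U(9,11) since n > r.
Bases of U(9,11) = C(11,9) = 11! / (9! * 2!) = 55.

55


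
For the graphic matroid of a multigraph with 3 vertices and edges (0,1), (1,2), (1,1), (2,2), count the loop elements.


In a graphic matroid, a loop is a self-loop edge (u,u) with rank 0.
Examining all 4 edges for self-loops...
Self-loops found: (1,1), (2,2)
Number of loops = 2.

2


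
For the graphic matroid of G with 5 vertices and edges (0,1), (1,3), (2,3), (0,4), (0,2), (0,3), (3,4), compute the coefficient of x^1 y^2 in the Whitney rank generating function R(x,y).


R(x,y) = sum over A in 2^E of x^(r(E)-r(A)) * y^(|A|-r(A)).
G has 5 vertices, 7 edges. r(E) = 4.
Enumerate all 2^7 = 128 subsets.
Count subsets with r(E)-r(A)=1 and |A|-r(A)=2: 3.

3


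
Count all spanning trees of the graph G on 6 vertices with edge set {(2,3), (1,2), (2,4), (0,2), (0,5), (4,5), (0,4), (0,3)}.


By Kirchhoff's matrix tree theorem, the number of spanning trees equals
the determinant of any cofactor of the Laplacian matrix L.
G has 6 vertices and 8 edges.
Computing the (5 x 5) cofactor determinant gives 21.

21


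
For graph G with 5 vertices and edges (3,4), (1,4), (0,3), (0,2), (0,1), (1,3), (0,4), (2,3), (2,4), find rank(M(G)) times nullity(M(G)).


r(M) = |V| - c = 5 - 1 = 4.
nullity = |E| - r(M) = 9 - 4 = 5.
Product = 4 * 5 = 20.

20


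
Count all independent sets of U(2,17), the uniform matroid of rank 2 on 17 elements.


Independent sets of U(2,17) are all subsets of size <= 2.
Count = (17 choose 0) + (17 choose 1) + (17 choose 2)
     = 1 + 17 + 136
     = 154.

154


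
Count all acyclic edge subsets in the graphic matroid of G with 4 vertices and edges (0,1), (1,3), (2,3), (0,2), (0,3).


An independent set in a graphic matroid is an acyclic edge subset.
G has 4 vertices and 5 edges.
Enumerate all 2^5 = 32 subsets, checking for acyclicity.
Total independent sets = 24.

24


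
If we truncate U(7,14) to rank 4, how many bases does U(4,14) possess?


Truncating U(7,14) to rank 4 gives U(4,14).
Bases of U(4,14) are all 4-element subsets of 14 elements.
Number of bases = (14 choose 4) = 1001.

1001


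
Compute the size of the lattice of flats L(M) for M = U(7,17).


Flats of U(7,17): every subset of size < 7 is a flat, plus E itself.
Count = C(17,0) + C(17,1) + C(17,2) + C(17,3) + C(17,4) + C(17,5) + C(17,6) + 1
     = 1 + 17 + 136 + 680 + 2380 + 6188 + 12376 + 1
     = 21779.

21779


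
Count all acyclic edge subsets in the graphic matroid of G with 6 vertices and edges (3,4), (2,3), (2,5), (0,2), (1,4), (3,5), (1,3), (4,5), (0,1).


An independent set in a graphic matroid is an acyclic edge subset.
G has 6 vertices and 9 edges.
Enumerate all 2^9 = 512 subsets, checking for acyclicity.
Total independent sets = 298.

298


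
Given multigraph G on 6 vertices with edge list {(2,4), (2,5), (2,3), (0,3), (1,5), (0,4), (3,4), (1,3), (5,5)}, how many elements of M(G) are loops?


In a graphic matroid, a loop is a self-loop edge (u,u) with rank 0.
Examining all 9 edges for self-loops...
Self-loops found: (5,5)
Number of loops = 1.

1


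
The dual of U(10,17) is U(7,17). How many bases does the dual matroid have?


The dual of U(r,n) is U(n-r, n) = U(7,17).
Bases of U(7,17) are all (7)-element subsets.
|B(M*)| = C(17,7) = 17! / (7! * 10!) = 19448.

19448


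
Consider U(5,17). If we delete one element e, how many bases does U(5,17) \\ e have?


Deleting e from U(5,17) gives U(5,16) since n > r.
Bases of U(5,16) = (16 choose 5) = 4368.

4368


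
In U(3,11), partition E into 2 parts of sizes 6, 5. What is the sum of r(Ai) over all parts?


r(Ai) = min(|Ai|, 3) for each part.
Sum = min(6,3) + min(5,3)
    = 3 + 3
    = 6.

6


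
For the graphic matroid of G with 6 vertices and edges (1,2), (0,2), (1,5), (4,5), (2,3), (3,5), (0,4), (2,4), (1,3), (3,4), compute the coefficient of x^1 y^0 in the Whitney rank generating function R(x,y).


R(x,y) = sum over A in 2^E of x^(r(E)-r(A)) * y^(|A|-r(A)).
G has 6 vertices, 10 edges. r(E) = 5.
Enumerate all 2^10 = 1024 subsets.
Count subsets with r(E)-r(A)=1 and |A|-r(A)=0: 169.

169


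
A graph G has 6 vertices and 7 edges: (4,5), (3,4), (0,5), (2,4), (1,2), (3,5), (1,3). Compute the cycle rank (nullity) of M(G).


Cycle rank (nullity) = |E| - r(M) = |E| - (|V| - c).
|E| = 7, |V| = 6, c = 1.
Nullity = 7 - (6 - 1) = 7 - 5 = 2.

2


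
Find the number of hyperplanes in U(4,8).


Hyperplanes of U(4,8) are flats of rank 3.
In a uniform matroid, these are exactly the (3)-element subsets.
Count = C(8,3) = (8 * 7 * 6) / (1 * 2 * 3) = 56.

56


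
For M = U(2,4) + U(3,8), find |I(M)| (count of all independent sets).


For a direct sum, |I(M1+M2)| = |I(M1)| * |I(M2)|.
|I(U(2,4))| = sum C(4,k) for k=0..2 = 11.
|I(U(3,8))| = sum C(8,k) for k=0..3 = 93.
Total = 11 * 93 = 1023.

1023


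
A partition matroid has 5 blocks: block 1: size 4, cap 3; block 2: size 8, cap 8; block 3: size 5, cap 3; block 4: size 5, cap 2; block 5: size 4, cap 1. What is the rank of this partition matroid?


Rank of a partition matroid = sum of min(|Si|, ci) for each block.
= min(4,3) + min(8,8) + min(5,3) + min(5,2) + min(4,1)
= 3 + 8 + 3 + 2 + 1
= 17.

17


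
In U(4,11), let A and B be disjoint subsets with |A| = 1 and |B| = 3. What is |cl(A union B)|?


|A union B| = 1 + 3 = 4 (disjoint).
In U(4,11), cl(S) = S if |S| < 4, else cl(S) = E.
Since 4 >= 4, cl(A union B) = E.
|cl(A union B)| = 11.

11


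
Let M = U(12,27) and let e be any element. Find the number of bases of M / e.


Contracting e from U(12,27) gives U(11,26).
Bases of U(11,26) = C(26,11) = 7726160.

7726160


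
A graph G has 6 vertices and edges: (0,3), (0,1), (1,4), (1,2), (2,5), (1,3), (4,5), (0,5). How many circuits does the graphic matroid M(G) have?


A circuit in a graphic matroid = edge set of a simple cycle.
G has 6 vertices and 8 edges.
Enumerating all minimal edge subsets forming cycles...
Total circuits found: 6.

6


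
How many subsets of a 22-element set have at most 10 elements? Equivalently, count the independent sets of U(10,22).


Independent sets of U(10,22) are all subsets of size <= 10.
Count = C(22,0) + C(22,1) + C(22,2) + C(22,3) + C(22,4) + C(22,5) + C(22,6) + C(22,7) + C(22,8) + C(22,9) + C(22,10)
     = 1 + 22 + 231 + 1540 + 7315 + 26334 + 74613 + 170544 + 319770 + 497420 + 646646
     = 1744436.

1744436


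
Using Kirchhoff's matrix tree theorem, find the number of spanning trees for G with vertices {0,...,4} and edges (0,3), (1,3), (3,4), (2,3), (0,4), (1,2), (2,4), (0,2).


By Kirchhoff's matrix tree theorem, the number of spanning trees equals
the determinant of any cofactor of the Laplacian matrix L.
G has 5 vertices and 8 edges.
Computing the (4 x 4) cofactor determinant gives 40.

40


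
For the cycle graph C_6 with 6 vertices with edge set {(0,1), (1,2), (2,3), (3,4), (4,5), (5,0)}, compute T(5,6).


T(C_6; x,y) = x + x^2 + ... + x^(5) + y.
T(5,6) = 5^1 + 5^2 + 5^3 + 5^4 + 5^5 + 6
= 5 + 25 + 125 + 625 + 3125 + 6
= 3911.

3911


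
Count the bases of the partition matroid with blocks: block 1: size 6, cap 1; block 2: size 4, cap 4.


A basis picks exactly ci elements from block i.
Number of bases = product of C(|Si|, ci).
= C(6,1) * C(4,4)
= 6 * 1
= 6.

6


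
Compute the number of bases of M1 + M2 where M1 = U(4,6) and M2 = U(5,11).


Bases of a direct sum M1 + M2: |B| = |B(M1)| * |B(M2)|.
|B(U(4,6))| = C(6,4) = 15.
|B(U(5,11))| = C(11,5) = 462.
Total bases = 15 * 462 = 6930.

6930


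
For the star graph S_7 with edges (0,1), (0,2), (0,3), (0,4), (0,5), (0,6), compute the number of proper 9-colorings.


P(tree, k) = k * (k-1)^(6) for any tree on 7 vertices.
P(9) = 9 * 8^6 = 9 * 262144 = 2359296.

2359296


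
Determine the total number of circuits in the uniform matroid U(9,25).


In U(9,25), circuits are the (10)-element subsets.
Any set of 10 elements is dependent, and removing any one element gives
an independent set of size 9, so it is a minimal dependent set.
Number of circuits = (25 choose 10) = 3268760.

3268760


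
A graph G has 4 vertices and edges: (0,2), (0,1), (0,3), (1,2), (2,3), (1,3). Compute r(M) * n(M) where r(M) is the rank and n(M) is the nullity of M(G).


r(M) = |V| - c = 4 - 1 = 3.
nullity = |E| - r(M) = 6 - 3 = 3.
Product = 3 * 3 = 9.

9


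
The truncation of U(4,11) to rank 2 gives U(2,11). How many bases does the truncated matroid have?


Truncating U(4,11) to rank 2 gives U(2,11).
Bases of U(2,11) are all 2-element subsets of 11 elements.
Number of bases = C(11,2) = (11 * 10) / (1 * 2) = 55.

55


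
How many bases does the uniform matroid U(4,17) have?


Bases of U(4,17) are all 4-element subsets of the 17-element ground set.
Number of bases = C(17,4).
(17 choose 4) = 2380.

2380


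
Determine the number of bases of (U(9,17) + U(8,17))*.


(M1+M2)* = M1* + M2*.
M1* = U(8,17), bases: C(17,8) = 24310.
M2* = U(9,17), bases: C(17,9) = 24310.
|B(M*)| = 24310 * 24310 = 590976100.

590976100


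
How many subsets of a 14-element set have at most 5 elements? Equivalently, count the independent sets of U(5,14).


Independent sets of U(5,14) are all subsets of size <= 5.
Count = (14 choose 0) + (14 choose 1) + (14 choose 2) + (14 choose 3) + (14 choose 4) + (14 choose 5)
     = 1 + 14 + 91 + 364 + 1001 + 2002
     = 3473.

3473


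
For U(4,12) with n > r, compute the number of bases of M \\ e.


Deleting e from U(4,12) gives U(4,11) since n > r.
Bases of U(4,11) = (11 choose 4) = 330.

330


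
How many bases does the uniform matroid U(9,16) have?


Bases of U(9,16) are all 9-element subsets of the 16-element ground set.
Number of bases = C(16,9).
(16 choose 9) = 11440.

11440


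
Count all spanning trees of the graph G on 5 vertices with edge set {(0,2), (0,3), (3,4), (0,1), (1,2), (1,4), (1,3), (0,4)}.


By Kirchhoff's matrix tree theorem, the number of spanning trees equals
the determinant of any cofactor of the Laplacian matrix L.
G has 5 vertices and 8 edges.
Computing the (4 x 4) cofactor determinant gives 40.

40


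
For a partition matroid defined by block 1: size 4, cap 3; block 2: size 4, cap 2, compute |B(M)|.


A basis picks exactly ci elements from block i.
Number of bases = product of C(|Si|, ci).
= C(4,3) * C(4,2)
= 4 * 6
= 24.

24


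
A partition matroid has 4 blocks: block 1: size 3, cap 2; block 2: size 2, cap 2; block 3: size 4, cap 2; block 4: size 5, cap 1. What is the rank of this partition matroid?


Rank of a partition matroid = sum of min(|Si|, ci) for each block.
= min(3,2) + min(2,2) + min(4,2) + min(5,1)
= 2 + 2 + 2 + 1
= 7.

7


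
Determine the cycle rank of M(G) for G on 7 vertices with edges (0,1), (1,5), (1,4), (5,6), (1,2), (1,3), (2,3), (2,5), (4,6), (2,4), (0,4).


Cycle rank (nullity) = |E| - r(M) = |E| - (|V| - c).
|E| = 11, |V| = 7, c = 1.
Nullity = 11 - (7 - 1) = 11 - 6 = 5.

5


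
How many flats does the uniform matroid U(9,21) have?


Flats of U(9,21): every subset of size < 9 is a flat, plus E itself.
Count = (21 choose 0) + (21 choose 1) + (21 choose 2) + (21 choose 3) + (21 choose 4) + (21 choose 5) + (21 choose 6) + (21 choose 7) + (21 choose 8) + 1
     = 1 + 21 + 210 + 1330 + 5985 + 20349 + 54264 + 116280 + 203490 + 1
     = 401931.

401931


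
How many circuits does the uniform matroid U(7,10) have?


In U(7,10), circuits are the (8)-element subsets.
Any set of 8 elements is dependent, and removing any one element gives
an independent set of size 7, so it is a minimal dependent set.
Number of circuits = (10 choose 8) = 45.

45


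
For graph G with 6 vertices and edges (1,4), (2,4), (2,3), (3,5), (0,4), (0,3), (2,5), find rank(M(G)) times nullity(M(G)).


r(M) = |V| - c = 6 - 1 = 5.
nullity = |E| - r(M) = 7 - 5 = 2.
Product = 5 * 2 = 10.

10


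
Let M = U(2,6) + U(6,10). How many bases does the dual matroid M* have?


(M1+M2)* = M1* + M2*.
M1* = U(4,6), bases: C(6,4) = 15.
M2* = U(4,10), bases: C(10,4) = 210.
|B(M*)| = 15 * 210 = 3150.

3150


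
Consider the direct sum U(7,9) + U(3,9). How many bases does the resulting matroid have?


Bases of a direct sum M1 + M2: |B| = |B(M1)| * |B(M2)|.
|B(U(7,9))| = C(9,7) = 36.
|B(U(3,9))| = C(9,3) = 84.
Total bases = 36 * 84 = 3024.

3024


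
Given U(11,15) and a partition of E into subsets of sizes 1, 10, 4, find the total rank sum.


r(Ai) = min(|Ai|, 11) for each part.
Sum = min(1,11) + min(10,11) + min(4,11)
    = 1 + 10 + 4
    = 15.

15


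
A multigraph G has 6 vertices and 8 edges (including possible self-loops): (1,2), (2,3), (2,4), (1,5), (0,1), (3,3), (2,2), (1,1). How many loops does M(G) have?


In a graphic matroid, a loop is a self-loop edge (u,u) with rank 0.
Examining all 8 edges for self-loops...
Self-loops found: (3,3), (2,2), (1,1)
Number of loops = 3.

3


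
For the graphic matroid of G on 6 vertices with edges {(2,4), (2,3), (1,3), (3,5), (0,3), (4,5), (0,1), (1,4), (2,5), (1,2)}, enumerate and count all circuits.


A circuit in a graphic matroid = edge set of a simple cycle.
G has 6 vertices and 10 edges.
Enumerating all minimal edge subsets forming cycles...
Total circuits found: 21.

21


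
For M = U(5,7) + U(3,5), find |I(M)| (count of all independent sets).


For a direct sum, |I(M1+M2)| = |I(M1)| * |I(M2)|.
|I(U(5,7))| = sum C(7,k) for k=0..5 = 120.
|I(U(3,5))| = sum C(5,k) for k=0..3 = 26.
Total = 120 * 26 = 3120.

3120


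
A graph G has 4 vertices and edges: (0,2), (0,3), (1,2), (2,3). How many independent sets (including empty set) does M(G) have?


An independent set in a graphic matroid is an acyclic edge subset.
G has 4 vertices and 4 edges.
Enumerate all 2^4 = 16 subsets, checking for acyclicity.
Total independent sets = 14.

14


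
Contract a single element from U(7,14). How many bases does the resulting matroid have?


Contracting e from U(7,14) gives U(6,13).
Bases of U(6,13) = C(13,6) = 1716.

1716


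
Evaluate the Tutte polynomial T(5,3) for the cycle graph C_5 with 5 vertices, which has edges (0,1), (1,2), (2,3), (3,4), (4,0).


T(C_5; x,y) = x + x^2 + ... + x^(4) + y.
T(5,3) = 5^1 + 5^2 + 5^3 + 5^4 + 3
= 5 + 25 + 125 + 625 + 3
= 783.

783


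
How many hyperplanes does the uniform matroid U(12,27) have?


Hyperplanes of U(12,27) are flats of rank 11.
In a uniform matroid, these are exactly the (11)-element subsets.
Count = C(27,11) = 13037895.

13037895


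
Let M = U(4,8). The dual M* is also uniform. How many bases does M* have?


The dual of U(r,n) is U(n-r, n) = U(4,8).
Bases of U(4,8) are all (4)-element subsets.
|B(M*)| = C(8,4) = 8! / (4! * 4!) = 70.

70


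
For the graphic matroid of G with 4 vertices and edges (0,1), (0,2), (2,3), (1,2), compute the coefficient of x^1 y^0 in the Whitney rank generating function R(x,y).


R(x,y) = sum over A in 2^E of x^(r(E)-r(A)) * y^(|A|-r(A)).
G has 4 vertices, 4 edges. r(E) = 3.
Enumerate all 2^4 = 16 subsets.
Count subsets with r(E)-r(A)=1 and |A|-r(A)=0: 6.

6


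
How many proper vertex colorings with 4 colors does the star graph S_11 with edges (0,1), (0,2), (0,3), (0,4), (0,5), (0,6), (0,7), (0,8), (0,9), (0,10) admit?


P(tree, k) = k * (k-1)^(10) for any tree on 11 vertices.
P(4) = 4 * 3^10 = 4 * 59049 = 236196.

236196


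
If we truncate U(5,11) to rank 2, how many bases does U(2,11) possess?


Truncating U(5,11) to rank 2 gives U(2,11).
Bases of U(2,11) are all 2-element subsets of 11 elements.
Number of bases = C(11,2) = (11 * 10) / (1 * 2) = 55.

55


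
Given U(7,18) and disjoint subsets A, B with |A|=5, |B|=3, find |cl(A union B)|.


|A union B| = 5 + 3 = 8 (disjoint).
In U(7,18), cl(S) = S if |S| < 7, else cl(S) = E.
Since 8 >= 7, cl(A union B) = E.
|cl(A union B)| = 18.

18


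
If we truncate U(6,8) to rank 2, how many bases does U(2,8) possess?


Truncating U(6,8) to rank 2 gives U(2,8).
Bases of U(2,8) are all 2-element subsets of 8 elements.
Number of bases = (8 choose 2) = 28.

28


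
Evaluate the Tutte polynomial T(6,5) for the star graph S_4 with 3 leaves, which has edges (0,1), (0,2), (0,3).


A star on 4 vertices is a tree with 3 edges.
T(x,y) = x^(3) for any tree.
T(6,5) = 6^3 = 216.

216


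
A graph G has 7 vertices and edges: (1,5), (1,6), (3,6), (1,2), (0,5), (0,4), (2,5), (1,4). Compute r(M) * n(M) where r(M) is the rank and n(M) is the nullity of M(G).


r(M) = |V| - c = 7 - 1 = 6.
nullity = |E| - r(M) = 8 - 6 = 2.
Product = 6 * 2 = 12.

12


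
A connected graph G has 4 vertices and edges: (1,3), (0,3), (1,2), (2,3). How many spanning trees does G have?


By Kirchhoff's matrix tree theorem, the number of spanning trees equals
the determinant of any cofactor of the Laplacian matrix L.
G has 4 vertices and 4 edges.
Computing the (3 x 3) cofactor determinant gives 3.

3


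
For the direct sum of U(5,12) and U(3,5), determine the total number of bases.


Bases of a direct sum M1 + M2: |B| = |B(M1)| * |B(M2)|.
|B(U(5,12))| = C(12,5) = 792.
|B(U(3,5))| = C(5,3) = 10.
Total bases = 792 * 10 = 7920.

7920


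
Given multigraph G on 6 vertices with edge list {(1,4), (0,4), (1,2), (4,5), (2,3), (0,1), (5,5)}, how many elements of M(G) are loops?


In a graphic matroid, a loop is a self-loop edge (u,u) with rank 0.
Examining all 7 edges for self-loops...
Self-loops found: (5,5)
Number of loops = 1.

1


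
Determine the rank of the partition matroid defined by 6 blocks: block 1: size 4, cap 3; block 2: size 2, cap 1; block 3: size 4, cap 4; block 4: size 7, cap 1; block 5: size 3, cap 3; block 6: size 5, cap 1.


Rank of a partition matroid = sum of min(|Si|, ci) for each block.
= min(4,3) + min(2,1) + min(4,4) + min(7,1) + min(3,3) + min(5,1)
= 3 + 1 + 4 + 1 + 3 + 1
= 13.

13


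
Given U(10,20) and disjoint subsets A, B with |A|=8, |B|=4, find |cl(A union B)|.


|A union B| = 8 + 4 = 12 (disjoint).
In U(10,20), cl(S) = S if |S| < 10, else cl(S) = E.
Since 12 >= 10, cl(A union B) = E.
|cl(A union B)| = 20.

20


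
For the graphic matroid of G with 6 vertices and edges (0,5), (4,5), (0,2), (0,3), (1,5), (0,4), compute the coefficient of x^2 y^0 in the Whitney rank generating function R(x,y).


R(x,y) = sum over A in 2^E of x^(r(E)-r(A)) * y^(|A|-r(A)).
G has 6 vertices, 6 edges. r(E) = 5.
Enumerate all 2^6 = 64 subsets.
Count subsets with r(E)-r(A)=2 and |A|-r(A)=0: 19.

19


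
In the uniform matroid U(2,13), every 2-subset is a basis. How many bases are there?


Bases of U(2,13) are all 2-element subsets of the 13-element ground set.
Number of bases = C(13,2).
(13 choose 2) = 78.

78


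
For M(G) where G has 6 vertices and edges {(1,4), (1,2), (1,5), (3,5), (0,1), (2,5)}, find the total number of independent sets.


An independent set in a graphic matroid is an acyclic edge subset.
G has 6 vertices and 6 edges.
Enumerate all 2^6 = 64 subsets, checking for acyclicity.
Total independent sets = 56.

56


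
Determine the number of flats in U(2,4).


Flats of U(2,4): every subset of size < 2 is a flat, plus E itself.
Count = C(4,0) + C(4,1) + 1
     = 1 + 4 + 1
     = 6.

6


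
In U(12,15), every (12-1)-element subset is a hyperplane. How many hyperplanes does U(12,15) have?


Hyperplanes of U(12,15) are flats of rank 11.
In a uniform matroid, these are exactly the (11)-element subsets.
Count = (15 choose 11) = 1365.

1365


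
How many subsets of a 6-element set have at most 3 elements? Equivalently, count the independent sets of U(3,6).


Independent sets of U(3,6) are all subsets of size <= 3.
Count = C(6,0) + C(6,1) + C(6,2) + C(6,3)
     = 1 + 6 + 15 + 20
     = 42.

42


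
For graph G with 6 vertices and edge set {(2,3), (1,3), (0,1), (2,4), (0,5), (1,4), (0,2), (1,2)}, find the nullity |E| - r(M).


Cycle rank (nullity) = |E| - r(M) = |E| - (|V| - c).
|E| = 8, |V| = 6, c = 1.
Nullity = 8 - (6 - 1) = 8 - 5 = 3.

3


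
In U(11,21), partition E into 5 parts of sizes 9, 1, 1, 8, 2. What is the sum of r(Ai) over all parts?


r(Ai) = min(|Ai|, 11) for each part.
Sum = min(9,11) + min(1,11) + min(1,11) + min(8,11) + min(2,11)
    = 9 + 1 + 1 + 8 + 2
    = 21.

21


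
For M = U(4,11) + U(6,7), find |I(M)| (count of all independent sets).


For a direct sum, |I(M1+M2)| = |I(M1)| * |I(M2)|.
|I(U(4,11))| = sum C(11,k) for k=0..4 = 562.
|I(U(6,7))| = sum C(7,k) for k=0..6 = 127.
Total = 562 * 127 = 71374.

71374


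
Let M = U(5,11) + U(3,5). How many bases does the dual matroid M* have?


(M1+M2)* = M1* + M2*.
M1* = U(6,11), bases: C(11,6) = 462.
M2* = U(2,5), bases: C(5,2) = 10.
|B(M*)| = 462 * 10 = 4620.

4620


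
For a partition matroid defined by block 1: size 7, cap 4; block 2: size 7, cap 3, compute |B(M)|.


A basis picks exactly ci elements from block i.
Number of bases = product of C(|Si|, ci).
= C(7,4) * C(7,3)
= 35 * 35
= 1225.

1225


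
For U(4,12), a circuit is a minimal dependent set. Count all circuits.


In U(4,12), circuits are the (5)-element subsets.
Any set of 5 elements is dependent, and removing any one element gives
an independent set of size 4, so it is a minimal dependent set.
Number of circuits = (12 choose 5) = 792.

792


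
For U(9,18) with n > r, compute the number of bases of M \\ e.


Deleting e from U(9,18) gives U(9,17) since n > r.
Bases of U(9,17) = (17 choose 9) = 24310.

24310


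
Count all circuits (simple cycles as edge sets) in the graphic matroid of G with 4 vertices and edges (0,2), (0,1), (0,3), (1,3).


A circuit in a graphic matroid = edge set of a simple cycle.
G has 4 vertices and 4 edges.
Enumerating all minimal edge subsets forming cycles...
Total circuits found: 1.

1
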